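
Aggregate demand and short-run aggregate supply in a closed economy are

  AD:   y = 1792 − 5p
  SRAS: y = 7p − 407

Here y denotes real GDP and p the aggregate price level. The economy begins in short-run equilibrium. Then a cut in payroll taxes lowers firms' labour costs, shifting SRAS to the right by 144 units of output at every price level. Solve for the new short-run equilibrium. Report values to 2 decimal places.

p = 171.25, y = 935.75

This is a positive supply shock: SRAS shifts right.
New SRAS: y = 7p − 263.
Set AD = SRAS: 1792 − 5p = 7p − 263, so 2055 = 12p and p = 171.25.
Substituting into AD, y = 935.75.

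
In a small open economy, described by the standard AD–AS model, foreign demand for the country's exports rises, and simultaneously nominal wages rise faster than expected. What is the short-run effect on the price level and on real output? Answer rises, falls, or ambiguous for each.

Price level: rises; output: ambiguous

The first event is a positive demand shock: AD shifts right, which by itself pushes P up and Y up.
The second is an adverse supply shock: SRAS shifts left, which by itself pushes P up and Y down.
Both shocks push P up, so P rises. The two shocks push Y in opposite directions, so the effect on Y is ambiguous.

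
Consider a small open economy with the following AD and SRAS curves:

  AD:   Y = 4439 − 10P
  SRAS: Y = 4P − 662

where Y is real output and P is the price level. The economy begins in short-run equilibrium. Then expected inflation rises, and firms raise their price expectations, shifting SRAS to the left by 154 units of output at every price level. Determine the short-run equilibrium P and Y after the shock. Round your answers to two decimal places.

P = 375.36, Y = 685.43

This is a negative supply shock: SRAS shifts left.
New SRAS: Y = 4P − 816.
Set AD = SRAS: 4439 − 10P = 4P − 816, so 5255 = 14P and P = 375.36.
Substituting into AD, Y = 685.43.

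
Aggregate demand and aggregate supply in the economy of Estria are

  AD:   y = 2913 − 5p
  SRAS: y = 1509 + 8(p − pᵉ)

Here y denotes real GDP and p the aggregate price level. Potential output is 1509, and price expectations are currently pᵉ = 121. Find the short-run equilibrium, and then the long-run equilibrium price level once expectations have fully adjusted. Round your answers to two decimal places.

Short run: p = 182.46, y = 2000.69. Long run: p = 280.80.

Short run: with pᵉ = 121, SRAS is y = 541 + 8p. Setting AD = SRAS gives 2372 = 13p, so p = 182.46 and y = 2913 − 5p = 2000.69.
Output 2000.69 is above potential 1509, so over time expected prices rise and SRAS shifts left until y returns to 1509.
Long run: y = 1509 on the AD curve gives 1509 = 2913 − 5p, so p = 280.80.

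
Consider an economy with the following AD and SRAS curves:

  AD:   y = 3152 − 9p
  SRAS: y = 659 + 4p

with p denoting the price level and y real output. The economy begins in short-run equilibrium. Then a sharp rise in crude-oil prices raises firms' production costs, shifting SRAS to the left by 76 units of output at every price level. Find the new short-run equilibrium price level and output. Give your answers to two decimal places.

p = 197.62, y = 1373.46

This is a negative supply shock: SRAS shifts left.
New SRAS: y = 583 + 4p.
Set AD = SRAS: 3152 − 9p = 583 + 4p, so 2569 = 13p and p = 197.62.
Substituting into AD, y = 1373.46.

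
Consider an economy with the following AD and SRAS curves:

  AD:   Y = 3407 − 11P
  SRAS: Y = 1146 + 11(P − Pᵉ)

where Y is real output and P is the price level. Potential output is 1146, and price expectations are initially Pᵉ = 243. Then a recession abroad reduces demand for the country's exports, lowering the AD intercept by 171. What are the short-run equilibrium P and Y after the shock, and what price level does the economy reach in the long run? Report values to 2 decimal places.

AD shifts left: new AD is Y = 3236 − 11P. With Pᵉ = 243, SRAS is Y = 11P − 1527.
Short run: 3236 − 11P = 11P − 1527 gives 4763 = 22P, so P = 216.50 and Y = 3236 − 11P = 854.50.
Y = 854.50 is below potential 1146; expectations adjust and SRAS shifts right until Y = 1146.
Long run: on the new AD curve, 1146 = 3236 − 11P gives P = 190.00.

Short run: P = 216.50, Y = 854.50. Long run: P = 190.00.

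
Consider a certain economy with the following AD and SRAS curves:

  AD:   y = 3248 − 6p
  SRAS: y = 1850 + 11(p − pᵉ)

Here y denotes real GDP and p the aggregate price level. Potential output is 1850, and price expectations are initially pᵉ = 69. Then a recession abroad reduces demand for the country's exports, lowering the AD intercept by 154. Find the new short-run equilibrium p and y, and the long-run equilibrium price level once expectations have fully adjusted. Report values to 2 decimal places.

AD shifts left: new AD is y = 3094 − 6p. With pᵉ = 69, SRAS is y = 1091 + 11p.
Short run: 3094 − 6p = 1091 + 11p gives 2003 = 17p, so p = 117.82 and y = 3094 − 6p = 2387.06.
y = 2387.06 is above potential 1850; expectations adjust and SRAS shifts left until y = 1850.
Long run: on the new AD curve, 1850 = 3094 − 6p gives p = 207.33.

Short run: p = 117.82, y = 2387.06. Long run: p = 207.33.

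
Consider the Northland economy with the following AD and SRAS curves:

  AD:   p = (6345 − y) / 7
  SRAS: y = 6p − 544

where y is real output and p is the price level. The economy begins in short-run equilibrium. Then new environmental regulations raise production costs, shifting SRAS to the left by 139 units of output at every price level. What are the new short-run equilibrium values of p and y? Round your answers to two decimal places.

p = 540.62, y = 2560.69

This is a negative supply shock: SRAS shifts left.
New SRAS: y = 6p − 683.
Set AD = SRAS: 6345 − 7p = 6p − 683, so 7028 = 13p and p = 540.62.
Substituting into AD, y = 2560.69.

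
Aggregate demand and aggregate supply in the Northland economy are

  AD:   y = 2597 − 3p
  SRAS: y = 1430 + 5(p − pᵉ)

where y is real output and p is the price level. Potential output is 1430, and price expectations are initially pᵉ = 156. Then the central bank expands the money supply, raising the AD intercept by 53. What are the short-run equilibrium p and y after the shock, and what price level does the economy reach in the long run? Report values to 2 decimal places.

AD shifts right: new AD is y = 2650 − 3p. With pᵉ = 156, SRAS is y = 650 + 5p.
Short run: 2650 − 3p = 650 + 5p gives 2000 = 8p, so p = 250.00 and y = 2650 − 3p = 1900.00.
y = 1900.00 is above potential 1430; expectations adjust and SRAS shifts left until y = 1430.
Long run: on the new AD curve, 1430 = 2650 − 3p gives p = 406.67.

Short run: p = 250.00, y = 1900.00. Long run: p = 406.67.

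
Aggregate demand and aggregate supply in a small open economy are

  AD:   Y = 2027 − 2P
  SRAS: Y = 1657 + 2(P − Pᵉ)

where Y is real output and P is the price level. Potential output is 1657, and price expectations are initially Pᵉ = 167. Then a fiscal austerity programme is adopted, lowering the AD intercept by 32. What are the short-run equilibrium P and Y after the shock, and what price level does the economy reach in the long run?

Short run: P = 168, Y = 1659. Long run: P = 169.

AD shifts left: new AD is Y = 1995 − 2P. With Pᵉ = 167, SRAS is Y = 1323 + 2P.
Short run: 1995 − 2P = 1323 + 2P gives 672 = 4P, so P = 168 and Y = 1995 − 2·168 = 1659.
Y = 1659 is above potential 1657; expectations adjust and SRAS shifts left until Y = 1657.
Long run: on the new AD curve, 1657 = 1995 − 2P gives P = 169.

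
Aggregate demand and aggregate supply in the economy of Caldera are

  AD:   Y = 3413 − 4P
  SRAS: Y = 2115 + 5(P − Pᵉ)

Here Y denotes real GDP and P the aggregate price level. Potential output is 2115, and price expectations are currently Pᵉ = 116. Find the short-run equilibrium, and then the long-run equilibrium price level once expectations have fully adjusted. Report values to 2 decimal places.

Short run: P = 208.67, Y = 2578.33. Long run: P = 324.50.

Short run: with Pᵉ = 116, SRAS is Y = 1535 + 5P. Setting AD = SRAS gives 1878 = 9P, so P = 208.67 and Y = 3413 − 4P = 2578.33.
Output 2578.33 is above potential 2115, so over time expected prices rise and SRAS shifts left until Y returns to 2115.
Long run: Y = 2115 on the AD curve gives 2115 = 3413 − 4P, so P = 324.50.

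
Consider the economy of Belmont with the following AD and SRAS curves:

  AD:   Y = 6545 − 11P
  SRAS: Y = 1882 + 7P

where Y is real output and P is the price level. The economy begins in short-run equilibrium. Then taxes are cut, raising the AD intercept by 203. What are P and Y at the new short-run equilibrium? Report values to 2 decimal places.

P = 270.33, Y = 3774.33

This is a positive demand shock: AD shifts right.
New AD: Y = 6748 − 11P.
Set AD = SRAS: 6748 − 11P = 1882 + 7P, so 4866 = 18P and P = 270.33.
Substituting into AD, Y = 3774.33.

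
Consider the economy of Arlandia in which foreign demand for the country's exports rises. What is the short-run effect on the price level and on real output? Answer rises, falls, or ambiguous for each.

This is a positive demand shock: AD shifts right.
Moving along the upward-sloping SRAS curve, P rises and Y rises.

Price level: rises; output: rises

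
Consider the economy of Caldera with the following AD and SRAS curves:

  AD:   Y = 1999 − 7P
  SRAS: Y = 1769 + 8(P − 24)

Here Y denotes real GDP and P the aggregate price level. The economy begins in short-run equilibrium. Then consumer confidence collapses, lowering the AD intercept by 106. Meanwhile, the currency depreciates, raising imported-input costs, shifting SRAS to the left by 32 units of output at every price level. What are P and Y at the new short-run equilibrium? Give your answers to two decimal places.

After both shocks: AD is Y = 1893 − 7P and SRAS is Y = 1545 + 8P.
Setting them equal: 348 = 15P, so P = 23.20.
Substituting into AD, Y = 1730.60.

P = 23.20, Y = 1730.60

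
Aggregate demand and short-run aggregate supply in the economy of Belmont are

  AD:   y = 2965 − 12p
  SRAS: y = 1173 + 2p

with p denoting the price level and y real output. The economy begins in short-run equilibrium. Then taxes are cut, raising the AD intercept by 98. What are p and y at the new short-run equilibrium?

This is a positive demand shock: AD shifts right.
New AD: y = 3063 − 12p.
Set AD = SRAS: 3063 − 12p = 1173 + 2p, so 1890 = 14p and p = 135.
y = 3063 − 12·135 = 1443.

p = 135, y = 1443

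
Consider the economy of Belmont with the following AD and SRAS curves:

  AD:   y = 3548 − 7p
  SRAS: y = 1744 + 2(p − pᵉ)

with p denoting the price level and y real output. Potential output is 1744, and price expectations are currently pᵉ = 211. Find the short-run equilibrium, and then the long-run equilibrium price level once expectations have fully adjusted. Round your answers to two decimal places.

Short run: p = 247.33, y = 1816.67. Long run: p = 257.71.

Short run: with pᵉ = 211, SRAS is y = 1322 + 2p. Setting AD = SRAS gives 2226 = 9p, so p = 247.33 and y = 3548 − 7p = 1816.67.
Output 1816.67 is above potential 1744, so over time expected prices rise and SRAS shifts left until y returns to 1744.
Long run: y = 1744 on the AD curve gives 1744 = 3548 − 7p, so p = 257.71.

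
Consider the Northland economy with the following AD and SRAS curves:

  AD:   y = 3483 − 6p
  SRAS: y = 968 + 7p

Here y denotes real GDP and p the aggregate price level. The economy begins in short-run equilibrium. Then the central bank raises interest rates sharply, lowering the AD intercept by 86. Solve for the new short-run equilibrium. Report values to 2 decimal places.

This is a negative demand shock: AD shifts left.
New AD: y = 3397 − 6p.
Set AD = SRAS: 3397 − 6p = 968 + 7p, so 2429 = 13p and p = 186.85.
Substituting into AD, y = 2275.92.

p = 186.85, y = 2275.92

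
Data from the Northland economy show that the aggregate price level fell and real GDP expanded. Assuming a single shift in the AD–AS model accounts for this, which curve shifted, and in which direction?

P fell and Y rose. An AD shift moves P and Y in the same direction; an SRAS shift moves them in opposite directions.
Here P and Y moved in opposite directions, so the SRAS curve shifted.
Since Y rose, SRAS shifted right.

SRAS shifted right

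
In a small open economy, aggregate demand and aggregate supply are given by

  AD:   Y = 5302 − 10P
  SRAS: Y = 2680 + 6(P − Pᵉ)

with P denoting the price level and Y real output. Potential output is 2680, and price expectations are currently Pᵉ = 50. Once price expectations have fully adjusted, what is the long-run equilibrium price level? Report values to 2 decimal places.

Short run: with Pᵉ = 50, SRAS is Y = 2380 + 6P. Setting AD = SRAS gives 2922 = 16P, so P = 182.63 and Y = 5302 − 10P = 3475.75.
Output 3475.75 is above potential 2680, so over time expected prices rise and SRAS shifts left until Y returns to 2680.
Long run: Y = 2680 on the AD curve gives 2680 = 5302 − 10P, so P = 262.20.

Long-run P = 262.20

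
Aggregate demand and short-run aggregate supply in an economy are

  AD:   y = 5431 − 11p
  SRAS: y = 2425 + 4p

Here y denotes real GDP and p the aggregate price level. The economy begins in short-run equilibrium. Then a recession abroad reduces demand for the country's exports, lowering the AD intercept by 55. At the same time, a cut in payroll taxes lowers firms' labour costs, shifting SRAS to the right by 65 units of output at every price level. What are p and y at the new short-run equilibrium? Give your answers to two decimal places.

After both shocks: AD is y = 5376 − 11p and SRAS is y = 2490 + 4p.
Setting them equal: 2886 = 15p, so p = 192.40.
Substituting into AD, y = 3259.60.

p = 192.40, y = 3259.60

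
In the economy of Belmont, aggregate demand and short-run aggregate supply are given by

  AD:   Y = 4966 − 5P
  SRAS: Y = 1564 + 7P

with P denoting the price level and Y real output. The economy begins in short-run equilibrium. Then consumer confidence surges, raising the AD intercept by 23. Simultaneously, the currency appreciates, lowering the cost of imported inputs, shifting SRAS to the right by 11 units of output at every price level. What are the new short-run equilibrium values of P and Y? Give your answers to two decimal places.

P = 284.50, Y = 3566.50

After both shocks: AD is Y = 4989 − 5P and SRAS is Y = 1575 + 7P.
Setting them equal: 3414 = 12P, so P = 284.50.
Substituting into AD, Y = 3566.50.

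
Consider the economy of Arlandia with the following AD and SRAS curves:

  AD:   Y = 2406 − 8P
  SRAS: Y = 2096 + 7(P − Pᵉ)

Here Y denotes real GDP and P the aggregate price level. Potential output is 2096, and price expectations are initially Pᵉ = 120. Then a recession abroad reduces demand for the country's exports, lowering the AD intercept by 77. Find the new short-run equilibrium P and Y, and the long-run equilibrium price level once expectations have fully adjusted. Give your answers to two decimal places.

Short run: P = 71.53, Y = 1756.73. Long run: P = 29.13.

AD shifts left: new AD is Y = 2329 − 8P. With Pᵉ = 120, SRAS is Y = 1256 + 7P.
Short run: 2329 − 8P = 1256 + 7P gives 1073 = 15P, so P = 71.53 and Y = 2329 − 8P = 1756.73.
Y = 1756.73 is below potential 2096; expectations adjust and SRAS shifts right until Y = 2096.
Long run: on the new AD curve, 2096 = 2329 − 8P gives P = 29.13.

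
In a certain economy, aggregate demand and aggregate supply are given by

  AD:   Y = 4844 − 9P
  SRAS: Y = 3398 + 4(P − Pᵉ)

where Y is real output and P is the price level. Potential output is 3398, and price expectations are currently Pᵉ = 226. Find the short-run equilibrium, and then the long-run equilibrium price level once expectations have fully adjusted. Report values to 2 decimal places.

Short run: with Pᵉ = 226, SRAS is Y = 2494 + 4P. Setting AD = SRAS gives 2350 = 13P, so P = 180.77 and Y = 4844 − 9P = 3217.08.
Output 3217.08 is below potential 3398, so over time expected prices fall and SRAS shifts right until Y returns to 3398.
Long run: Y = 3398 on the AD curve gives 3398 = 4844 − 9P, so P = 160.67.

Short run: P = 180.77, Y = 3217.08. Long run: P = 160.67.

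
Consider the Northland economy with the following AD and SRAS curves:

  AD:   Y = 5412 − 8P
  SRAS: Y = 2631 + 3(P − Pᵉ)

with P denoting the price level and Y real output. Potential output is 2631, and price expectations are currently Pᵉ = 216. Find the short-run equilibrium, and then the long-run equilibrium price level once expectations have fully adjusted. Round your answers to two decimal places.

Short run: with Pᵉ = 216, SRAS is Y = 1983 + 3P. Setting AD = SRAS gives 3429 = 11P, so P = 311.73 and Y = 5412 − 8P = 2918.18.
Output 2918.18 is above potential 2631, so over time expected prices rise and SRAS shifts left until Y returns to 2631.
Long run: Y = 2631 on the AD curve gives 2631 = 5412 − 8P, so P = 347.63.

Short run: P = 311.73, Y = 2918.18. Long run: P = 347.63.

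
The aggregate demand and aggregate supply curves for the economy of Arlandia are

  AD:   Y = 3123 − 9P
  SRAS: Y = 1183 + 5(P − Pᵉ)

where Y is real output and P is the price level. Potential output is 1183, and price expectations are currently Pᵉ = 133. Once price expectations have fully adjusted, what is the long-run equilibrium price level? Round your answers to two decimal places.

Short run: with Pᵉ = 133, SRAS is Y = 518 + 5P. Setting AD = SRAS gives 2605 = 14P, so P = 186.07 and Y = 3123 − 9P = 1448.36.
Output 1448.36 is above potential 1183, so over time expected prices rise and SRAS shifts left until Y returns to 1183.
Long run: Y = 1183 on the AD curve gives 1183 = 3123 − 9P, so P = 215.56.

Long-run P = 215.56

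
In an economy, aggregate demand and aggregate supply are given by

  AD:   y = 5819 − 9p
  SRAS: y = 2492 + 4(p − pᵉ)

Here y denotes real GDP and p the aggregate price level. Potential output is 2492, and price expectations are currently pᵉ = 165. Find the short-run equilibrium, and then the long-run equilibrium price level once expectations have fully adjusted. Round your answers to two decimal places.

Short run: p = 306.69, y = 3058.77. Long run: p = 369.67.

Short run: with pᵉ = 165, SRAS is y = 1832 + 4p. Setting AD = SRAS gives 3987 = 13p, so p = 306.69 and y = 5819 − 9p = 3058.77.
Output 3058.77 is above potential 2492, so over time expected prices rise and SRAS shifts left until y returns to 2492.
Long run: y = 2492 on the AD curve gives 2492 = 5819 − 9p, so p = 369.67.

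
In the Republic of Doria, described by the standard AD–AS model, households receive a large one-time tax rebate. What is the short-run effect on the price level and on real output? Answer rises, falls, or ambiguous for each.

Price level: rises; output: rises

This is a positive demand shock: AD shifts right.
Moving along the upward-sloping SRAS curve, P rises and Y rises.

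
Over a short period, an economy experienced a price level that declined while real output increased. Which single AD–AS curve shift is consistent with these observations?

P fell and Y rose. An AD shift moves P and Y in the same direction; an SRAS shift moves them in opposite directions.
Here P and Y moved in opposite directions, so the SRAS curve shifted.
Since Y rose, SRAS shifted right.

SRAS shifted right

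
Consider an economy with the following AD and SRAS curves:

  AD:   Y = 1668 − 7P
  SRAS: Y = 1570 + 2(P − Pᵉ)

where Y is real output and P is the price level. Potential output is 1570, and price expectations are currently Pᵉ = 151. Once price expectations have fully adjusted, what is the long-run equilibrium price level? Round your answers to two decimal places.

Long-run P = 14.00

Short run: with Pᵉ = 151, SRAS is Y = 1268 + 2P. Setting AD = SRAS gives 400 = 9P, so P = 44.44 and Y = 1668 − 7P = 1356.89.
Output 1356.89 is below potential 1570, so over time expected prices fall and SRAS shifts right until Y returns to 1570.
Long run: Y = 1570 on the AD curve gives 1570 = 1668 − 7P, so P = 14.00.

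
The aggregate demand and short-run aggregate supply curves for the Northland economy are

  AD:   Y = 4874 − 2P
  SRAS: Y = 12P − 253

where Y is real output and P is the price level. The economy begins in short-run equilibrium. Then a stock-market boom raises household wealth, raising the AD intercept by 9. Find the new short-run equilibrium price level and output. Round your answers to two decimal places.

This is a positive demand shock: AD shifts right.
New AD: Y = 4883 − 2P.
Set AD = SRAS: 4883 − 2P = 12P − 253, so 5136 = 14P and P = 366.86.
Substituting into AD, Y = 4149.29.

P = 366.86, Y = 4149.29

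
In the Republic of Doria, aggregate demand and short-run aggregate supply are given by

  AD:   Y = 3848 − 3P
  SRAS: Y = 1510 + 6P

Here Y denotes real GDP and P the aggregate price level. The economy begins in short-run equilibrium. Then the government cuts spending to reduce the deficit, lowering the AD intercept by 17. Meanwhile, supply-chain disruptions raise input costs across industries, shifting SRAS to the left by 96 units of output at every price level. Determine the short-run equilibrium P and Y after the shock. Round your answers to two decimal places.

After both shocks: AD is Y = 3831 − 3P and SRAS is Y = 1414 + 6P.
Setting them equal: 2417 = 9P, so P = 268.56.
Substituting into AD, Y = 3025.33.

P = 268.56, Y = 3025.33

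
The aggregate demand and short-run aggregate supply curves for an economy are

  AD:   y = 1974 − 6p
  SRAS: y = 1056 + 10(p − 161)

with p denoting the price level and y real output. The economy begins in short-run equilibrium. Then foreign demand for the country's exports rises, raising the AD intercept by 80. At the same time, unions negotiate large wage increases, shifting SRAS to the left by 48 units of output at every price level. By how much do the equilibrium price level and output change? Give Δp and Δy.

After both shocks: AD is y = 2054 − 6p and SRAS is y = 10p − 602.
Setting them equal: 2656 = 16p, so p = 166.
y = 2054 − 6·166 = 1058.
Initially p = 158, y = 1026, so Δp = +8 and Δy = +32.

Δp = +8, Δy = +32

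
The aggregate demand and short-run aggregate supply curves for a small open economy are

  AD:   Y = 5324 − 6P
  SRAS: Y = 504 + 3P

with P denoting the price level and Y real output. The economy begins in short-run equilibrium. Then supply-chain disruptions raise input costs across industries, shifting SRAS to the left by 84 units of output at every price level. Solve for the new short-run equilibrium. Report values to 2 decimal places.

This is a negative supply shock: SRAS shifts left.
New SRAS: Y = 420 + 3P.
Set AD = SRAS: 5324 − 6P = 420 + 3P, so 4904 = 9P and P = 544.89.
Substituting into AD, Y = 2054.67.

P = 544.89, Y = 2054.67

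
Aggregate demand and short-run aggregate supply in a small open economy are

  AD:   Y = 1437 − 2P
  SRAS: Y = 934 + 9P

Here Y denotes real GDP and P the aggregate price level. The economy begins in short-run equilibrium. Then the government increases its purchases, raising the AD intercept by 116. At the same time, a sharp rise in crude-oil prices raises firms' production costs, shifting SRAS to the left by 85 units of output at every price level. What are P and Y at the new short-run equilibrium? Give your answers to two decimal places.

P = 64.00, Y = 1425.00

After both shocks: AD is Y = 1553 − 2P and SRAS is Y = 849 + 9P.
Setting them equal: 704 = 11P, so P = 64.00.
Substituting into AD, Y = 1425.00.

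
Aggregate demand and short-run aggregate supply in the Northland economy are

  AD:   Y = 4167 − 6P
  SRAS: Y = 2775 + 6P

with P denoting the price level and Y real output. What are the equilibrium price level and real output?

Set AD = SRAS: 4167 − 6P = 2775 + 6P, so 1392 = 12P and P = 116.
Then Y = 4167 − 6·116 = 3471.

P = 116, Y = 3471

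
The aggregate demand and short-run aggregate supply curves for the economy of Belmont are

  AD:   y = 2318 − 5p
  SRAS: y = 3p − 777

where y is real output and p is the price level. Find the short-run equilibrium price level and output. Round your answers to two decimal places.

p = 386.88, y = 383.63

Set AD = SRAS: 2318 − 5p = 3p − 777, so 3095 = 8p and p = 386.88.
Substituting into AD, y = 2318 − 5p = 383.63.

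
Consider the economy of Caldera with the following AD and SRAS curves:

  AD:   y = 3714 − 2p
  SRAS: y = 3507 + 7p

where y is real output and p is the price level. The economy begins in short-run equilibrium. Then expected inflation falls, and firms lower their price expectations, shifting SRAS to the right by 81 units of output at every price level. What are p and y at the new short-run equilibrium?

p = 14, y = 3686

This is a positive supply shock: SRAS shifts right.
New SRAS: y = 3588 + 7p.
Set AD = SRAS: 3714 − 2p = 3588 + 7p, so 126 = 9p and p = 14.
y = 3714 − 2·14 = 3686.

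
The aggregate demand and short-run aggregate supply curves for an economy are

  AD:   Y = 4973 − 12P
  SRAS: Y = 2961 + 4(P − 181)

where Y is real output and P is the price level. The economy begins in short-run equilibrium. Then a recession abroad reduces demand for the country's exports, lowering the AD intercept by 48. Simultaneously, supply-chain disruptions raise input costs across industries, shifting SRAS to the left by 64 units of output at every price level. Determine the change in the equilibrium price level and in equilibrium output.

ΔP = +1, ΔY = -60

After both shocks: AD is Y = 4925 − 12P and SRAS is Y = 2173 + 4P.
Setting them equal: 2752 = 16P, so P = 172.
Y = 4925 − 12·172 = 2861.
Initially P = 171, Y = 2921, so ΔP = +1 and ΔY = -60.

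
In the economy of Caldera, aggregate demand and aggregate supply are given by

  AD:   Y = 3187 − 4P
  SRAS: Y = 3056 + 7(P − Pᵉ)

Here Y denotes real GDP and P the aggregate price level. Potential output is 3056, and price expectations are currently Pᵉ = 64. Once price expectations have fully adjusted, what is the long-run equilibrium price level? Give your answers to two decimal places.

Long-run P = 32.75

Short run: with Pᵉ = 64, SRAS is Y = 2608 + 7P. Setting AD = SRAS gives 579 = 11P, so P = 52.64 and Y = 3187 − 4P = 2976.45.
Output 2976.45 is below potential 3056, so over time expected prices fall and SRAS shifts right until Y returns to 3056.
Long run: Y = 3056 on the AD curve gives 3056 = 3187 − 4P, so P = 32.75.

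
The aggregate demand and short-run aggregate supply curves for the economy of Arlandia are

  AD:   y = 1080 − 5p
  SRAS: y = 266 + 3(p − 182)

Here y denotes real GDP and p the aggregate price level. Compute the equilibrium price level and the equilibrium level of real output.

Write SRAS as y = 266 + 3p − 546 = 3p − 280.
Set AD = SRAS: 1080 − 5p = 3p − 280, so 1360 = 8p and p = 170.
Then y = 1080 − 5·170 = 230.

p = 170, y = 230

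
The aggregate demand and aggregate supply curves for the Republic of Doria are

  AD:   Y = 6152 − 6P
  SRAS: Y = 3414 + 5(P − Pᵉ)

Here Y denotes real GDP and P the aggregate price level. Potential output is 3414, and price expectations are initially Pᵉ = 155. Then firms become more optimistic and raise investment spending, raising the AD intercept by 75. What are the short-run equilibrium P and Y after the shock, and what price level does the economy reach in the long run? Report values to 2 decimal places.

AD shifts right: new AD is Y = 6227 − 6P. With Pᵉ = 155, SRAS is Y = 2639 + 5P.
Short run: 6227 − 6P = 2639 + 5P gives 3588 = 11P, so P = 326.18 and Y = 6227 − 6P = 4269.91.
Y = 4269.91 is above potential 3414; expectations adjust and SRAS shifts left until Y = 3414.
Long run: on the new AD curve, 3414 = 6227 − 6P gives P = 468.83.

Short run: P = 326.18, Y = 4269.91. Long run: P = 468.83.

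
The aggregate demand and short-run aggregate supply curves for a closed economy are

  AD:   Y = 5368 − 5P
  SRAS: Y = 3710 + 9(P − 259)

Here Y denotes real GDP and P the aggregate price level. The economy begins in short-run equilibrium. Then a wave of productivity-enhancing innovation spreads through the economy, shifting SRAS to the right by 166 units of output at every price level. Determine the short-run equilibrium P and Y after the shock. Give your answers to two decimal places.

P = 273.07, Y = 4002.64

This is a positive supply shock: SRAS shifts right.
New SRAS: Y = 1545 + 9P.
Set AD = SRAS: 5368 − 5P = 1545 + 9P, so 3823 = 14P and P = 273.07.
Substituting into AD, Y = 4002.64.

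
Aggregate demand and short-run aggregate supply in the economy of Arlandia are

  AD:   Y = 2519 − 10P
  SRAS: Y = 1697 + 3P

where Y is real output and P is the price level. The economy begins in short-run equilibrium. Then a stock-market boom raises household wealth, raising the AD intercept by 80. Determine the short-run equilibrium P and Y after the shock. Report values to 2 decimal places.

This is a positive demand shock: AD shifts right.
New AD: Y = 2599 − 10P.
Set AD = SRAS: 2599 − 10P = 1697 + 3P, so 902 = 13P and P = 69.38.
Substituting into AD, Y = 1905.15.

P = 69.38, Y = 1905.15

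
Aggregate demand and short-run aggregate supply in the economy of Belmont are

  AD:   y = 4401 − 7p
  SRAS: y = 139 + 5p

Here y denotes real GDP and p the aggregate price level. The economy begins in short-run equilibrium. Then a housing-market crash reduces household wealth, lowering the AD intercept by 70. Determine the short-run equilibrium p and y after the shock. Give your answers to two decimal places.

This is a negative demand shock: AD shifts left.
New AD: y = 4331 − 7p.
Set AD = SRAS: 4331 − 7p = 139 + 5p, so 4192 = 12p and p = 349.33.
Substituting into AD, y = 1885.67.

p = 349.33, y = 1885.67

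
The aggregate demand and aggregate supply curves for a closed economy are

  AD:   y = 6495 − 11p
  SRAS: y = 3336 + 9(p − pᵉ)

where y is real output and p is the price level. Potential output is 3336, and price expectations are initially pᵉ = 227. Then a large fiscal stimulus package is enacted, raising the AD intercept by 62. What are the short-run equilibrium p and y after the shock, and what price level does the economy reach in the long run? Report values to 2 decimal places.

Short run: p = 263.20, y = 3661.80. Long run: p = 292.82.

AD shifts right: new AD is y = 6557 − 11p. With pᵉ = 227, SRAS is y = 1293 + 9p.
Short run: 6557 − 11p = 1293 + 9p gives 5264 = 20p, so p = 263.20 and y = 6557 − 11p = 3661.80.
y = 3661.80 is above potential 3336; expectations adjust and SRAS shifts left until y = 3336.
Long run: on the new AD curve, 3336 = 6557 − 11p gives p = 292.82.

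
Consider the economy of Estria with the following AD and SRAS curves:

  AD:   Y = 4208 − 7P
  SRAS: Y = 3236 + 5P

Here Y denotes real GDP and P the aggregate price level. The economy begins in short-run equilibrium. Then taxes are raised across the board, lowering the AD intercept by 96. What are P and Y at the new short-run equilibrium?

This is a negative demand shock: AD shifts left.
New AD: Y = 4112 − 7P.
Set AD = SRAS: 4112 − 7P = 3236 + 5P, so 876 = 12P and P = 73.
Y = 4112 − 7·73 = 3601.

P = 73, Y = 3601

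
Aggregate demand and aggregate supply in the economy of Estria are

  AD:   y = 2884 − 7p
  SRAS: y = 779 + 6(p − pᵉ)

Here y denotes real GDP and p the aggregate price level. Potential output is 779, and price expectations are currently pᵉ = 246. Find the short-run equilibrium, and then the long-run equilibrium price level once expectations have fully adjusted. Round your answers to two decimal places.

Short run: p = 275.46, y = 955.77. Long run: p = 300.71.

Short run: with pᵉ = 246, SRAS is y = 6p − 697. Setting AD = SRAS gives 3581 = 13p, so p = 275.46 and y = 2884 − 7p = 955.77.
Output 955.77 is above potential 779, so over time expected prices rise and SRAS shifts left until y returns to 779.
Long run: y = 779 on the AD curve gives 779 = 2884 − 7p, so p = 300.71.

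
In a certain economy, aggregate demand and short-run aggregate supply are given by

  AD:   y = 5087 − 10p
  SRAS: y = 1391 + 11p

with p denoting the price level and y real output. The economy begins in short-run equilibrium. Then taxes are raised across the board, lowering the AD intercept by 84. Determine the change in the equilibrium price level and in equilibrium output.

This is a negative demand shock: AD shifts left.
New AD: y = 5003 − 10p.
Set AD = SRAS: 5003 − 10p = 1391 + 11p, so 3612 = 21p and p = 172.
y = 5003 − 10·172 = 3283.
Initially p = 176, y = 3327, so Δp = -4 and Δy = -44.

Δp = -4, Δy = -44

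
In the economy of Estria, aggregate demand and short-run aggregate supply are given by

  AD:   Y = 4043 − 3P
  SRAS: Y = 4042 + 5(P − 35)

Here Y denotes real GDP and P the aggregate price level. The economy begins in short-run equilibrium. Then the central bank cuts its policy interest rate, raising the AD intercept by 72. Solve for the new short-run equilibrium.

This is a positive demand shock: AD shifts right.
New AD: Y = 4115 − 3P.
SRAS can be written Y = 3867 + 5P.
Set AD = SRAS: 4115 − 3P = 3867 + 5P, so 248 = 8P and P = 31.
Y = 4115 − 3·31 = 4022.

P = 31, Y = 4022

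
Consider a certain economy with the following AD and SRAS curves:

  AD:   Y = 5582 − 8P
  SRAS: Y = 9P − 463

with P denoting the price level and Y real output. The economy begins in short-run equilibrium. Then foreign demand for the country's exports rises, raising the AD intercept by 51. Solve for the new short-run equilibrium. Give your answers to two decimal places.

P = 358.59, Y = 2764.29

This is a positive demand shock: AD shifts right.
New AD: Y = 5633 − 8P.
Set AD = SRAS: 5633 − 8P = 9P − 463, so 6096 = 17P and P = 358.59.
Substituting into AD, Y = 2764.29.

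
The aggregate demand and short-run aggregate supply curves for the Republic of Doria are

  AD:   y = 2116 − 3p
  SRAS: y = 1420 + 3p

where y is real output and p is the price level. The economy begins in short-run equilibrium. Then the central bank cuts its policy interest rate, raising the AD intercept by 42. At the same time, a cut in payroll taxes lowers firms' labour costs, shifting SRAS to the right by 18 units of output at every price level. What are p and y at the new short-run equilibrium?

After both shocks: AD is y = 2158 − 3p and SRAS is y = 1438 + 3p.
Setting them equal: 720 = 6p, so p = 120.
y = 2158 − 3·120 = 1798.

p = 120, y = 1798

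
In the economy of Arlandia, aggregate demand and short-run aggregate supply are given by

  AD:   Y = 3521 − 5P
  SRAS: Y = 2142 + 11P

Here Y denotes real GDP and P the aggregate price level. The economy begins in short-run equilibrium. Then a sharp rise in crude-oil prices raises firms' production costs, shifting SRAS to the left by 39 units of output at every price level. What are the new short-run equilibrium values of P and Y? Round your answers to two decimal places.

This is a negative supply shock: SRAS shifts left.
New SRAS: Y = 2103 + 11P.
Set AD = SRAS: 3521 − 5P = 2103 + 11P, so 1418 = 16P and P = 88.63.
Substituting into AD, Y = 3077.88.

P = 88.63, Y = 3077.88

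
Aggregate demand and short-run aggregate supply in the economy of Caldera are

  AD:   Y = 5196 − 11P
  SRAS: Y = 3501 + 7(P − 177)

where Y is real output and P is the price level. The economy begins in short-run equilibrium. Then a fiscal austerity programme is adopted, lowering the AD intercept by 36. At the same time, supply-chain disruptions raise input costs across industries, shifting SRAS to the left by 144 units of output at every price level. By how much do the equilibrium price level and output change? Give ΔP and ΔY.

After both shocks: AD is Y = 5160 − 11P and SRAS is Y = 2118 + 7P.
Setting them equal: 3042 = 18P, so P = 169.
Y = 5160 − 11·169 = 3301.
Initially P = 163, Y = 3403, so ΔP = +6 and ΔY = -102.

ΔP = +6, ΔY = -102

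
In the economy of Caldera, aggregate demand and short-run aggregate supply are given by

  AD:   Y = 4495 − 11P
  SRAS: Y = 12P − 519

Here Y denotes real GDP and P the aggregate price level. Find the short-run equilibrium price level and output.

P = 218, Y = 2097

Set AD = SRAS: 4495 − 11P = 12P − 519, so 5014 = 23P and P = 218.
Then Y = 4495 − 11·218 = 2097.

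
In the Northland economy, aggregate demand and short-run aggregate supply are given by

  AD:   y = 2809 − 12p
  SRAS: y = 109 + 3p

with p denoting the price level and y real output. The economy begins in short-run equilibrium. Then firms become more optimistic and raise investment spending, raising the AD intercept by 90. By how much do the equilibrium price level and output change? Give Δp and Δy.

This is a positive demand shock: AD shifts right.
New AD: y = 2899 − 12p.
Set AD = SRAS: 2899 − 12p = 109 + 3p, so 2790 = 15p and p = 186.
y = 2899 − 12·186 = 667.
Initially p = 180, y = 649, so Δp = +6 and Δy = +18.

Δp = +6, Δy = +18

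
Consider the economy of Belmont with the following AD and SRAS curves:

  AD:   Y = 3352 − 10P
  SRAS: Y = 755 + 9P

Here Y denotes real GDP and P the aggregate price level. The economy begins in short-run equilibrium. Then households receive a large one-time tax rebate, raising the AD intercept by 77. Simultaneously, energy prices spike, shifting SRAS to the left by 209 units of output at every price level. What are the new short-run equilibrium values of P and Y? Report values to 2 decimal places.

After both shocks: AD is Y = 3429 − 10P and SRAS is Y = 546 + 9P.
Setting them equal: 2883 = 19P, so P = 151.74.
Substituting into AD, Y = 1911.63.

P = 151.74, Y = 1911.63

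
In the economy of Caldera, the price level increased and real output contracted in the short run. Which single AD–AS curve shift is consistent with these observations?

SRAS shifted left

P rose and Y fell. An AD shift moves P and Y in the same direction; an SRAS shift moves them in opposite directions.
Here P and Y moved in opposite directions, so the SRAS curve shifted.
Since Y fell, SRAS shifted left.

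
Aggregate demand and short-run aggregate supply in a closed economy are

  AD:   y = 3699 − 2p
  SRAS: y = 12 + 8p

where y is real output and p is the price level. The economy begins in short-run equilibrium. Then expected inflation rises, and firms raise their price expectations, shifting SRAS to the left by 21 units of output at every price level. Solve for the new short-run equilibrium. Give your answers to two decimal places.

This is a negative supply shock: SRAS shifts left.
New SRAS: y = 8p − 9.
Set AD = SRAS: 3699 − 2p = 8p − 9, so 3708 = 10p and p = 370.80.
Substituting into AD, y = 2957.40.

p = 370.80, y = 2957.40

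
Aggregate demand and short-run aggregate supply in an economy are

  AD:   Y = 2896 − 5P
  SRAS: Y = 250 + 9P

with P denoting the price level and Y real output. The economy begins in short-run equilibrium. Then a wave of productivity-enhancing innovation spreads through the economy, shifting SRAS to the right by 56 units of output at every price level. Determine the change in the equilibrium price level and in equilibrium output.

ΔP = -4, ΔY = +20

This is a positive supply shock: SRAS shifts right.
New SRAS: Y = 306 + 9P.
Set AD = SRAS: 2896 − 5P = 306 + 9P, so 2590 = 14P and P = 185.
Y = 2896 − 5·185 = 1971.
Initially P = 189, Y = 1951, so ΔP = -4 and ΔY = +20.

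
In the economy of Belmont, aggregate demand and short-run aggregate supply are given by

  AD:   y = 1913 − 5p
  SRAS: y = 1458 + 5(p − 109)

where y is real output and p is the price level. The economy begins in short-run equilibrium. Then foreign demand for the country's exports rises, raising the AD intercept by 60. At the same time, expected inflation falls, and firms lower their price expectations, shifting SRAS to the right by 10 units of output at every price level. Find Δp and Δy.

After both shocks: AD is y = 1973 − 5p and SRAS is y = 923 + 5p.
Setting them equal: 1050 = 10p, so p = 105.
y = 1973 − 5·105 = 1448.
Initially p = 100, y = 1413, so Δp = +5 and Δy = +35.

Δp = +5, Δy = +35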